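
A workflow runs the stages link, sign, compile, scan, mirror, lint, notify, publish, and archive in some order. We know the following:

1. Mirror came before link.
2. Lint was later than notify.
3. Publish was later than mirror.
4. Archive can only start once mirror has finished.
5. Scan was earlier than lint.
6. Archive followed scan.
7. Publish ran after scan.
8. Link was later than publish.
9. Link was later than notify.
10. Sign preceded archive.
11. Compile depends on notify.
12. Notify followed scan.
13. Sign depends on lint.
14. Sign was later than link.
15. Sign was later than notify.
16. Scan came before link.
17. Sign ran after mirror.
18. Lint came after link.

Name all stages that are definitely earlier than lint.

Directly stated before lint: link, notify, and scan.
Mirror reaches lint via mirror → link → lint.
Publish reaches lint via publish → link → lint.
No chain forces sign (or any of the others) ahead of lint.

link, mirror, notify, publish, scan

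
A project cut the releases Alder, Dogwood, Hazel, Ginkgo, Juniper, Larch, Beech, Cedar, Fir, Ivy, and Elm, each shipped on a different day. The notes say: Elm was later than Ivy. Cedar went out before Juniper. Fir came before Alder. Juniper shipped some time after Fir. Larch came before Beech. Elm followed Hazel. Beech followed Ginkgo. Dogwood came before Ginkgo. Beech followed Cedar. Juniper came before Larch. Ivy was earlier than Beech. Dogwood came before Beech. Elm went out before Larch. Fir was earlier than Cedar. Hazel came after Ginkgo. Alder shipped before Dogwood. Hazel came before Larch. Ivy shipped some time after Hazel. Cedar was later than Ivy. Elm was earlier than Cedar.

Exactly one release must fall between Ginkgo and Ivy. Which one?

Hazel

Tracing the constraints gives Ginkgo → Hazel → Ivy, so Hazel sits after Ginkgo and before Ivy.
No other release is forced both after Ginkgo and before Ivy.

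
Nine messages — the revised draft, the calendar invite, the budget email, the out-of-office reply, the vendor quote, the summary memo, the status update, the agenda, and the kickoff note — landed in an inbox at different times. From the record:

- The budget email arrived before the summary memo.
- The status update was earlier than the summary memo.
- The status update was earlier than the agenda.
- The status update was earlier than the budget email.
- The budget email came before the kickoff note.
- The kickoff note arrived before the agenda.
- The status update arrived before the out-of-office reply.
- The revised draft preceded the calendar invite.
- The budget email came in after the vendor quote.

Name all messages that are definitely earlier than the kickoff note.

Directly stated before the kickoff note: the budget email.
The status update reaches the kickoff note via the status update → the budget email → the kickoff note.
The vendor quote reaches the kickoff note via the vendor quote → the budget email → the kickoff note.

the budget email, the status update, the vendor quote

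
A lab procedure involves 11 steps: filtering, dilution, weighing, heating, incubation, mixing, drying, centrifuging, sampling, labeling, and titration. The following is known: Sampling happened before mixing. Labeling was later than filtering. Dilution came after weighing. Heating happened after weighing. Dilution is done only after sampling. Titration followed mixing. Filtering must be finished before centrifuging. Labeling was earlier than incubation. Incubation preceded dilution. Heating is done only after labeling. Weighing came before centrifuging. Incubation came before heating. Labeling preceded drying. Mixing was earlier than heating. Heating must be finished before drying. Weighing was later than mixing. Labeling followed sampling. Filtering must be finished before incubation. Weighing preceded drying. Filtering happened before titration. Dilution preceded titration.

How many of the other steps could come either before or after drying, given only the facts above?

3

Forced before drying: filtering, heating, incubation, labeling, mixing, sampling, and weighing.
That leaves centrifuging, dilution, and titration with no forced order relative to drying — 3.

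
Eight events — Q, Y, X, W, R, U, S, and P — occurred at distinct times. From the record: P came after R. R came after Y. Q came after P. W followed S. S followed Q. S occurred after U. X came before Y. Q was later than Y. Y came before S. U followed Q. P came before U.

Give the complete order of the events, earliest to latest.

X, Y, R, P, Q, U, S, W

The constraints fix every adjacent pair, so only one ordering works:
X → Y → R → P → Q → U → S → W.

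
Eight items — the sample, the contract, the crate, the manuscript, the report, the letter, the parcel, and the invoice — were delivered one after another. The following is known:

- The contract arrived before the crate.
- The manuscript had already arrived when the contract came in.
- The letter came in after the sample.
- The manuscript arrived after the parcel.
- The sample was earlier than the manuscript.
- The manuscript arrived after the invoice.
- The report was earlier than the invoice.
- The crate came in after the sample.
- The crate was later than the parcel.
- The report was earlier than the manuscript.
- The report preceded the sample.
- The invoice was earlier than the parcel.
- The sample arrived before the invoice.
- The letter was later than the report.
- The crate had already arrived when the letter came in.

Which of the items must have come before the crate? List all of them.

the contract, the invoice, the manuscript, the parcel, the report, the sample

Directly stated before the crate: the contract, the parcel, and the sample.
The invoice reaches the crate via the invoice → the parcel → the crate.
The manuscript reaches the crate via the manuscript → the contract → the crate.
The report reaches the crate via the report → the sample → the crate.
No chain forces the letter ahead of the crate.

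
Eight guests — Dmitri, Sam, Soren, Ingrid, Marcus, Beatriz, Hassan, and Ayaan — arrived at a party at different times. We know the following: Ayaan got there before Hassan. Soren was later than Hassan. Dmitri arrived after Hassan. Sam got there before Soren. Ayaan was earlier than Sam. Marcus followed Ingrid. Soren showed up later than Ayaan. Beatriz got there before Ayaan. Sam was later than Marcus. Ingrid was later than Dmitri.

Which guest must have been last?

Every other guest has a chain of constraints placing them before Soren, so Soren is last.

Soren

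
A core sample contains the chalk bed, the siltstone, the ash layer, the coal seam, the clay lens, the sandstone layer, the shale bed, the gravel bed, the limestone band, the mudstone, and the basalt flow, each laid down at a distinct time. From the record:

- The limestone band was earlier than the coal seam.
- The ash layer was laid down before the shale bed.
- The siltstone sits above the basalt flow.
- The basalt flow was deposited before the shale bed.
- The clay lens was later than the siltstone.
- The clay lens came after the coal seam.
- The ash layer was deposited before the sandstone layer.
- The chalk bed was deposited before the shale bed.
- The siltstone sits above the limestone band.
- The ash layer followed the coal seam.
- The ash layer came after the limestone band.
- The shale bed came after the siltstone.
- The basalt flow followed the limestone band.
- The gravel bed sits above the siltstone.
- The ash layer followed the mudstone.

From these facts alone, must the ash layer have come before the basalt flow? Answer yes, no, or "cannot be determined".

No chain of stated constraints runs from the ash layer to the basalt flow, and none runs from the basalt flow to the ash layer either.
So the relative order of the ash layer and the basalt flow is not fixed by the given facts.

cannot be determined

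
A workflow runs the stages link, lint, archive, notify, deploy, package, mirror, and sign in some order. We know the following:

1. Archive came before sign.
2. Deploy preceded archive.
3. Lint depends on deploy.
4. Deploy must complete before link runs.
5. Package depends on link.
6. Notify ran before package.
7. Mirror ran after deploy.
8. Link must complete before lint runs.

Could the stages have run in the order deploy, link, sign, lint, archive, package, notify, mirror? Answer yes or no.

The constraints require archive before sign, but in the proposed sequence sign appears ahead of archive. That one violation is enough.

no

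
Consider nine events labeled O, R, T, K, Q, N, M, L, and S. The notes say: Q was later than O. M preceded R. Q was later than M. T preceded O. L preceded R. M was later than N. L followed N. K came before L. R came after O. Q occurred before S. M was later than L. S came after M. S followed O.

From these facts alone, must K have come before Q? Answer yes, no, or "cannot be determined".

yes

Chain the constraints: K → L → M → Q. Each link is directly stated, so K comes before Q.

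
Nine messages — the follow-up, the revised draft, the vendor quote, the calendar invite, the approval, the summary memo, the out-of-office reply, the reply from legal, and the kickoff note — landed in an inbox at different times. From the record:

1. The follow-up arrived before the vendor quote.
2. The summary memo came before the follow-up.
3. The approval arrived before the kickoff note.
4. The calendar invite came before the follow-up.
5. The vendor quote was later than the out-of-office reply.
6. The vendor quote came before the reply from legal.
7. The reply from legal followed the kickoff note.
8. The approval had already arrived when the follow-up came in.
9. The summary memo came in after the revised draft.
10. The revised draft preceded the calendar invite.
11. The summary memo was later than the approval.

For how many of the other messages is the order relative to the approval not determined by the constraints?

Forced after the approval: the follow-up, the kickoff note, the reply from legal, the summary memo, and the vendor quote.
That leaves the calendar invite, the out-of-office reply, and the revised draft with no forced order relative to the approval — 3.

3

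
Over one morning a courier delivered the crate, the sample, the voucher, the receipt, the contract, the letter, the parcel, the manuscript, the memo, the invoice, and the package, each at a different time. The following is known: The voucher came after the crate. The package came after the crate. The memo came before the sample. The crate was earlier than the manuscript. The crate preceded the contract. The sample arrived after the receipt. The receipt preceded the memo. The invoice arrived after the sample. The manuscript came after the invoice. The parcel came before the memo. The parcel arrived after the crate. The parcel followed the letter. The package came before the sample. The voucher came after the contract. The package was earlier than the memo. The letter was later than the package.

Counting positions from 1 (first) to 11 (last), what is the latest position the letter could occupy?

The letter must come before the invoice, the manuscript, the memo, the parcel, and the sample — 5 items forced after it.
Everything else can be placed before the letter in some valid order, so the letter can sit as late as position 11 − 5 = 6.

6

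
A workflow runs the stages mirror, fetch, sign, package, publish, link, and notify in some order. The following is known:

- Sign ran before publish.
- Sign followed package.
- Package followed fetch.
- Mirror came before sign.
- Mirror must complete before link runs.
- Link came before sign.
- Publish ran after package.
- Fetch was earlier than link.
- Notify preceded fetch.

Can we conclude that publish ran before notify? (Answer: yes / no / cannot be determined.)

no

Tracing the constraints gives notify → fetch → package → publish, so notify must come before publish.
That means publish cannot be before notify.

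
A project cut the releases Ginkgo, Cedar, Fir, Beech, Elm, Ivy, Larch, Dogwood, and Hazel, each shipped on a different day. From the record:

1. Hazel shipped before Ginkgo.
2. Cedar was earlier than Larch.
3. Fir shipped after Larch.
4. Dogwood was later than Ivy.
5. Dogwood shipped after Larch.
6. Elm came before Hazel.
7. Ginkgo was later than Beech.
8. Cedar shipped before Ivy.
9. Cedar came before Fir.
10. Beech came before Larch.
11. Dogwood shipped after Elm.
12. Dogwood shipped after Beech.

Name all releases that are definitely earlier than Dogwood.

Directly stated before Dogwood: Beech, Elm, Ivy, and Larch.
Cedar reaches Dogwood via Cedar → Ivy → Dogwood.

Beech, Cedar, Elm, Ivy, Larch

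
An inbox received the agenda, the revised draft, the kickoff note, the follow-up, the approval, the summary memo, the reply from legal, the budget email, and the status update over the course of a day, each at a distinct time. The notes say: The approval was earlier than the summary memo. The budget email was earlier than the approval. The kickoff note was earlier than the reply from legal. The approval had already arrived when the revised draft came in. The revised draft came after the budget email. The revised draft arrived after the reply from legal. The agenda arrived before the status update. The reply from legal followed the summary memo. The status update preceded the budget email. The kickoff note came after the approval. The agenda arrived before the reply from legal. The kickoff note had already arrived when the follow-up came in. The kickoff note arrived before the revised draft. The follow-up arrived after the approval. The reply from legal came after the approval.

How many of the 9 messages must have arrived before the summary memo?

4

Directly stated before the summary memo: the approval.
The agenda reaches the summary memo via the agenda → the status update → the budget email → the approval → the summary memo.
The budget email reaches the summary memo via the budget email → the approval → the summary memo.
The status update reaches the summary memo via the status update → the budget email → the approval → the summary memo.
No chain forces the kickoff note (or any of the others) ahead of the summary memo.
That's the agenda, the approval, the budget email, and the status update — 4 in all.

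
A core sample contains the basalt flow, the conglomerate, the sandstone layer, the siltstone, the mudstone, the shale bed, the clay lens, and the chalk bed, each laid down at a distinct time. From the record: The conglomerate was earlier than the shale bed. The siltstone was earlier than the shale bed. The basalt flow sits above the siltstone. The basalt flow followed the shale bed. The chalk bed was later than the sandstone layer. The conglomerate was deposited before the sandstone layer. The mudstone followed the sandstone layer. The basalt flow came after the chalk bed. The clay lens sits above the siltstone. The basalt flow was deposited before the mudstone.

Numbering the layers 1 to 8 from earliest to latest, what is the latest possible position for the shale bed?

6

The shale bed must come before the basalt flow and the mudstone — 2 layers forced after it.
Everything else can be placed before the shale bed in some valid order, so the shale bed can sit as late as position 8 − 2 = 6.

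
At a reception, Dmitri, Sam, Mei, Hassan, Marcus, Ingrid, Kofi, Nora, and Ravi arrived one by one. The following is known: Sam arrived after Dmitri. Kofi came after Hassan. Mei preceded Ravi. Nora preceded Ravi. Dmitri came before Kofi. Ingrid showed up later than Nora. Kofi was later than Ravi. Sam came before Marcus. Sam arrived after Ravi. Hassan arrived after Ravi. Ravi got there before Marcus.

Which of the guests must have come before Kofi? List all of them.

Dmitri, Hassan, Mei, Nora, Ravi

Directly stated before Kofi: Dmitri, Hassan, and Ravi.
Mei reaches Kofi via Mei → Ravi → Kofi.
Nora reaches Kofi via Nora → Ravi → Kofi.
No chain forces Sam (or any of the others) ahead of Kofi.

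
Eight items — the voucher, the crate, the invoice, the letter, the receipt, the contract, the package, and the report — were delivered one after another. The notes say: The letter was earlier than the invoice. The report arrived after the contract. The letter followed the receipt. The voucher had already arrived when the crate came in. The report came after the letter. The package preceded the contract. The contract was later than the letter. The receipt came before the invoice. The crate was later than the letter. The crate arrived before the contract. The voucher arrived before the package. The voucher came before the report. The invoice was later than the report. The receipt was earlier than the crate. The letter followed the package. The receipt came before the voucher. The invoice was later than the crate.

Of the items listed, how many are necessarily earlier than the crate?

4

Directly stated before the crate: the letter, the receipt, and the voucher.
The package reaches the crate via the package → the letter → the crate.
No chain forces the invoice (or any of the others) ahead of the crate.
That's the letter, the package, the receipt, and the voucher — 4 in all.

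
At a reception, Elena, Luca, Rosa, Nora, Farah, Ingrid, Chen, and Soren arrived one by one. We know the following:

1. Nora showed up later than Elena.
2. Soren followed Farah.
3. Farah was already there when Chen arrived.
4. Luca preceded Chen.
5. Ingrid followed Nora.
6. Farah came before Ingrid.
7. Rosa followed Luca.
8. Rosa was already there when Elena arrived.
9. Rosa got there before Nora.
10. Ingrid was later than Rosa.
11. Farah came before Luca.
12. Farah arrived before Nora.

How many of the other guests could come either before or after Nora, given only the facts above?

2

Forced before Nora: Elena, Farah, Luca, and Rosa; forced after Nora: Ingrid.
That leaves Chen and Soren with no forced order relative to Nora — 2.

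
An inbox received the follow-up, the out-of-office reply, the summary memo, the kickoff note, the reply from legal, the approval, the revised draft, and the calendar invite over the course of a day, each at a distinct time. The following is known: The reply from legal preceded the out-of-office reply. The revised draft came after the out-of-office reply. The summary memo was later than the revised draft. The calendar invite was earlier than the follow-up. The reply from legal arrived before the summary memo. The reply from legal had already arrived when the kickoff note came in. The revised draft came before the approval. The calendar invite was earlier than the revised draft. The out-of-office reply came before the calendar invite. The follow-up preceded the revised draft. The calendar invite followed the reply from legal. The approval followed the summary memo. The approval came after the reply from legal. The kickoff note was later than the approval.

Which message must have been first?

the reply from legal

The reply from legal has a chain of constraints placing it before every other message, so the reply from legal must be first.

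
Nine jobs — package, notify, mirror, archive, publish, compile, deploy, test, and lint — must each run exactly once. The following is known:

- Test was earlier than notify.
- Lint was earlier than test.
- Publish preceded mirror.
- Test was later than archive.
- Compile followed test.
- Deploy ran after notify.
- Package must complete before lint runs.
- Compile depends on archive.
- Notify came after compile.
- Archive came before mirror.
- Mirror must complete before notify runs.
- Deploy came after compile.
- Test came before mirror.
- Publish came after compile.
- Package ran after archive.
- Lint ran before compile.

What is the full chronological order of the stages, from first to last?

archive, package, lint, test, compile, publish, mirror, notify, deploy

The constraints fix every adjacent pair, so only one ordering works:
archive → package → lint → test → compile → publish → mirror → notify → deploy.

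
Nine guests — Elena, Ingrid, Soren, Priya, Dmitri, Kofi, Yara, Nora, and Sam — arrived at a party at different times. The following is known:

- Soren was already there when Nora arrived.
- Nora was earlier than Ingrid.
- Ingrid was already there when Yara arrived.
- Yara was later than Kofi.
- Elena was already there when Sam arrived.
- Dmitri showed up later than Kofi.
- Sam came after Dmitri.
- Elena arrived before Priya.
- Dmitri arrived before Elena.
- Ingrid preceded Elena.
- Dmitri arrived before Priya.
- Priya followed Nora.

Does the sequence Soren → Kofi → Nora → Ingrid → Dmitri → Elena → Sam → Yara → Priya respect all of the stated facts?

Check each stated constraint against the proposed order — e.g. Kofi is ahead of Yara; Nora is ahead of Priya. Every pair is in the required order; nothing is violated.

yes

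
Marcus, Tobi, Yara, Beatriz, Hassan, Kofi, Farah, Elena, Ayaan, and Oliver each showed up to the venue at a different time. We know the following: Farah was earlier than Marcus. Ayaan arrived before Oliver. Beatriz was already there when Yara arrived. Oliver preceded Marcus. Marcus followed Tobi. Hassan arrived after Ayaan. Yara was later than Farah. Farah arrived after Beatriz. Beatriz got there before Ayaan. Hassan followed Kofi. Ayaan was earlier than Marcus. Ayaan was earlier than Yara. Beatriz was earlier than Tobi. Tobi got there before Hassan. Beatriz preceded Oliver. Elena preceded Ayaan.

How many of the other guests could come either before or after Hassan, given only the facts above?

Forced before Hassan: Ayaan, Beatriz, Elena, Kofi, and Tobi.
That leaves Farah, Marcus, Oliver, and Yara with no forced order relative to Hassan — 4.

4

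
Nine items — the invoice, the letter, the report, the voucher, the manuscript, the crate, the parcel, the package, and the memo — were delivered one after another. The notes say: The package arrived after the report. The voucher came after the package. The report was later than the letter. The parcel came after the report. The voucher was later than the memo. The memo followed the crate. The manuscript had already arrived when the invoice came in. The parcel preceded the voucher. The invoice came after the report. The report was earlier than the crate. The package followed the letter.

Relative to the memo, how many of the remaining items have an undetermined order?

4

Forced before the memo: the crate, the letter, and the report; forced after the memo: the voucher.
That leaves the invoice, the manuscript, the package, and the parcel with no forced order relative to the memo — 4.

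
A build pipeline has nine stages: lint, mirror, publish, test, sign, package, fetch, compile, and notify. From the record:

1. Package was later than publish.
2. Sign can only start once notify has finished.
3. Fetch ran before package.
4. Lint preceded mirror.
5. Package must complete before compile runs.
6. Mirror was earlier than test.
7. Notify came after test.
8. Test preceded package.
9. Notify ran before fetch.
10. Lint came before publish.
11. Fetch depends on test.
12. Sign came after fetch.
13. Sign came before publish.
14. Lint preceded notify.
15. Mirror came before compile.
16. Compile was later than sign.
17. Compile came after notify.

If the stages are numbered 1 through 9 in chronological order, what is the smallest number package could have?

8

Fetch, lint, mirror, notify, publish, sign, and test must all come before package — 7 forced predecessors.
Nothing else is forced ahead of package, so its earliest slot is position 7 + 1 = 8.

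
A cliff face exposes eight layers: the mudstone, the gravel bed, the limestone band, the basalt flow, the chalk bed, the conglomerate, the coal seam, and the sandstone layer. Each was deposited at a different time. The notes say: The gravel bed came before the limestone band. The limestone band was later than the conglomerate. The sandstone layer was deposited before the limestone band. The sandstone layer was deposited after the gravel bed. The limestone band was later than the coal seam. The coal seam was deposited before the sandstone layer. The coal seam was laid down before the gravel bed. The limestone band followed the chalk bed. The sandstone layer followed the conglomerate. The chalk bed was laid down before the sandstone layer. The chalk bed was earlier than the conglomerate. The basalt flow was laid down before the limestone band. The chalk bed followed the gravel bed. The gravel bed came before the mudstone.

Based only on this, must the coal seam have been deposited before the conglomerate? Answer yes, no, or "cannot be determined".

Chain the constraints: the coal seam → the gravel bed → the chalk bed → the conglomerate. Each link is directly stated, so the coal seam comes before the conglomerate.

yes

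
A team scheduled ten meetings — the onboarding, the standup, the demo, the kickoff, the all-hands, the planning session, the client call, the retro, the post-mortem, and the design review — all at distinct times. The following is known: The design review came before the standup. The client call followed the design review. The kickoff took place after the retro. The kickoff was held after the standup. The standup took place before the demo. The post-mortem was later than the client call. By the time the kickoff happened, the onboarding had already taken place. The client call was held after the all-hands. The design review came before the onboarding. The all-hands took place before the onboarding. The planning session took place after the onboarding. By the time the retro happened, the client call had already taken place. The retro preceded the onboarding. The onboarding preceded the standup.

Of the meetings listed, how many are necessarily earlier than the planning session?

Directly stated before the planning session: the onboarding.
The all-hands reaches the planning session via the all-hands → the onboarding → the planning session.
The client call reaches the planning session via the client call → the retro → the onboarding → the planning session.
The design review reaches the planning session via the design review → the onboarding → the planning session.
Likewise the retro reaches the planning session by chaining the stated constraints.
No chain forces the standup (or any of the others) ahead of the planning session.
That's the all-hands, the client call, the design review, the onboarding, and the retro — 5 in all.

5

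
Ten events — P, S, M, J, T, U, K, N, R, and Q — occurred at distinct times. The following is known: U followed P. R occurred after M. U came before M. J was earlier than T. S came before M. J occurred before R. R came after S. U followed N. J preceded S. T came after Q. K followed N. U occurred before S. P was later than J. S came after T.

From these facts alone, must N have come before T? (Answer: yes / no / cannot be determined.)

No chain of stated constraints runs from N to T, and none runs from T to N either.
So the relative order of N and T is not fixed by the given facts.

cannot be determined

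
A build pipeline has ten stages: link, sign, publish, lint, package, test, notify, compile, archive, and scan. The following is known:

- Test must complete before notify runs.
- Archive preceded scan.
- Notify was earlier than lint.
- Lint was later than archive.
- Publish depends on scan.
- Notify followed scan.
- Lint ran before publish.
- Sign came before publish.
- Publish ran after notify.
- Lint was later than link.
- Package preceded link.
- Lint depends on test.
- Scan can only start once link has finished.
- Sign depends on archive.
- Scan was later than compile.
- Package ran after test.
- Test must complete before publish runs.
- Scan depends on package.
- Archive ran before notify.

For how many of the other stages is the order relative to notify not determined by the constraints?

1

Forced before notify: archive, compile, link, package, scan, and test; forced after notify: lint and publish.
That leaves sign with no forced order relative to notify — 1.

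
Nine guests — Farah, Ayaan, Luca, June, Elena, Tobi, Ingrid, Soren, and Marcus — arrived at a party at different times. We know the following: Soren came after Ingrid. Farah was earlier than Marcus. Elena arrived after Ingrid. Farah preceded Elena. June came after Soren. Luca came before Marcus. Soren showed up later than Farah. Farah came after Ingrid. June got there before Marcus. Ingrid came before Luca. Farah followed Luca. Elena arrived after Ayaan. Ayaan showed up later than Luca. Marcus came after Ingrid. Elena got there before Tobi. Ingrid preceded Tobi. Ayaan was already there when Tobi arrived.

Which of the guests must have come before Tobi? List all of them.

Directly stated before Tobi: Ayaan, Elena, and Ingrid.
Farah reaches Tobi via Farah → Elena → Tobi.
Luca reaches Tobi via Luca → Ayaan → Tobi.
No chain forces Marcus (or any of the others) ahead of Tobi.

Ayaan, Elena, Farah, Ingrid, Luca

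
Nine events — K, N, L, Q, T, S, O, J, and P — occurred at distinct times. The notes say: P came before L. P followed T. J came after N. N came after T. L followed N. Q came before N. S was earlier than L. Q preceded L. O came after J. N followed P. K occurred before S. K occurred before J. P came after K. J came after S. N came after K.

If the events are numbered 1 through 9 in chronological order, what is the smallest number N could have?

K, P, Q, and T must all come before N — 4 forced predecessors.
Nothing else is forced ahead of N, so its earliest slot is position 4 + 1 = 5.

5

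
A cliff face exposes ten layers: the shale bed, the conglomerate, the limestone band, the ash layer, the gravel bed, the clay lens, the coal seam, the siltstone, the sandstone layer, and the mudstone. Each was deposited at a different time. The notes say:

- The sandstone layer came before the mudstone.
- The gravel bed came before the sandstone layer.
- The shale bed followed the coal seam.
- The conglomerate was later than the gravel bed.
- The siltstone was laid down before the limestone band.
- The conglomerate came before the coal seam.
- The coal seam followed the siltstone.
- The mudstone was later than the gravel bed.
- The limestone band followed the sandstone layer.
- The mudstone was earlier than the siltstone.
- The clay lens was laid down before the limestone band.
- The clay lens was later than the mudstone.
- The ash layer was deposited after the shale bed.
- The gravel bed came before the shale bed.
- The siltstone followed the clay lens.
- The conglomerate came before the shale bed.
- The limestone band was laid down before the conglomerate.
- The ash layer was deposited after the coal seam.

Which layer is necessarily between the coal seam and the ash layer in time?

Tracing the constraints gives the coal seam → the shale bed → the ash layer, so the shale bed sits after the coal seam and before the ash layer.
No other layer is forced both after the coal seam and before the ash layer.

the shale bed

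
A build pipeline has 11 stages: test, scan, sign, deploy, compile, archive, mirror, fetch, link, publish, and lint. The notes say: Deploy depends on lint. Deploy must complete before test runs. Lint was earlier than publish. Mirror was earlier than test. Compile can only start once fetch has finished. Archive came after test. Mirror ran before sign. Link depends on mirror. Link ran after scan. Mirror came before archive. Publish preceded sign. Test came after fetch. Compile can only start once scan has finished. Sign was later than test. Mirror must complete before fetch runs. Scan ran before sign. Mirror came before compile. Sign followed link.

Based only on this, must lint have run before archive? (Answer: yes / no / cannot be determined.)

yes

Chain the constraints: lint → deploy → test → archive. Each link is directly stated, so lint comes before archive.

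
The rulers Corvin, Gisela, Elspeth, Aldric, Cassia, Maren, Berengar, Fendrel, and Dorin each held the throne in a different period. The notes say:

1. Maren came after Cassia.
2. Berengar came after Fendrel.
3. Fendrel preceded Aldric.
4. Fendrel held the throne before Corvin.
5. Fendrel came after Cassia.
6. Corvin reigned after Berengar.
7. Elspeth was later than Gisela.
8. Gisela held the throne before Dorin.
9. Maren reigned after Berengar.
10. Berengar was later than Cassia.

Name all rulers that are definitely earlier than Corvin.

Berengar, Cassia, Fendrel

Directly stated before Corvin: Berengar and Fendrel.
Cassia reaches Corvin via Cassia → Fendrel → Corvin.
No chain forces Aldric (or any of the others) ahead of Corvin.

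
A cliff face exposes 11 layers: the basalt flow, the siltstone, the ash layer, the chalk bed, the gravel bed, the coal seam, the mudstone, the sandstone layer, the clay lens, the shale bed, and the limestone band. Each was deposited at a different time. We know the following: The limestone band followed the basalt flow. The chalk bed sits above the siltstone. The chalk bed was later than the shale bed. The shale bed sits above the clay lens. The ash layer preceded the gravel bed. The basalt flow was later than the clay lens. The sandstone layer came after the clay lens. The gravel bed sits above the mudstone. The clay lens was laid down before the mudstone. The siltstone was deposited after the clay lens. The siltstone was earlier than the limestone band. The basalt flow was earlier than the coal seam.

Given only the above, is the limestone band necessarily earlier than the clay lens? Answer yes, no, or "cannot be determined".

Tracing the constraints gives the clay lens → the siltstone → the limestone band, so the clay lens must come before the limestone band.
That means the limestone band cannot be before the clay lens.

no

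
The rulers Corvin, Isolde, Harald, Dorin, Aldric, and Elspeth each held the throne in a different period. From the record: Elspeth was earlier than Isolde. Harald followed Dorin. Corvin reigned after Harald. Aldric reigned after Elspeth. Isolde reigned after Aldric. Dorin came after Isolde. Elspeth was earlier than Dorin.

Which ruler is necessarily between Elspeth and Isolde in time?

Tracing the constraints gives Elspeth → Aldric → Isolde, so Aldric sits after Elspeth and before Isolde.
No other ruler is forced both after Elspeth and before Isolde.

Aldric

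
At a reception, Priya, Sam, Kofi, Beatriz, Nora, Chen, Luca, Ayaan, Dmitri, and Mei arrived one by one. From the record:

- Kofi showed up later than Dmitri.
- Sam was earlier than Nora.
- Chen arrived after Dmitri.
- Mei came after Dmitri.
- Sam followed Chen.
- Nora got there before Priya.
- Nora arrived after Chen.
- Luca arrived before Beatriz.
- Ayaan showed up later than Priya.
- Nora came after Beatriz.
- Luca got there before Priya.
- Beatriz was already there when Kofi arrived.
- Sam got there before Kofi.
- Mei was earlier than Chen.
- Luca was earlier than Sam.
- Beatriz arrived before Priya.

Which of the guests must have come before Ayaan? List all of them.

Beatriz, Chen, Dmitri, Luca, Mei, Nora, Priya, Sam

Directly stated before Ayaan: Priya.
Beatriz reaches Ayaan via Beatriz → Priya → Ayaan.
Chen reaches Ayaan via Chen → Nora → Priya → Ayaan.
Dmitri reaches Ayaan via Dmitri → Chen → Nora → Priya → Ayaan.
Likewise Luca, Mei, Nora, and Sam each reach Ayaan by chaining the stated constraints.
No chain forces Kofi ahead of Ayaan.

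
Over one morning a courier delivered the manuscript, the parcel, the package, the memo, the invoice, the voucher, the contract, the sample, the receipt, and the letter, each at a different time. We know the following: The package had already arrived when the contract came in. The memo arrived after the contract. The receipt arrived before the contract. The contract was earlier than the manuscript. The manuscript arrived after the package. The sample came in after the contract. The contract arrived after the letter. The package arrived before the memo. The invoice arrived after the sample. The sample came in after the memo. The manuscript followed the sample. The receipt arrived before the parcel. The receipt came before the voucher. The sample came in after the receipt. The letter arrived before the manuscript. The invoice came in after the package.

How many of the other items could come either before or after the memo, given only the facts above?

2

Forced before the memo: the contract, the letter, the package, and the receipt; forced after the memo: the invoice, the manuscript, and the sample.
That leaves the parcel and the voucher with no forced order relative to the memo — 2.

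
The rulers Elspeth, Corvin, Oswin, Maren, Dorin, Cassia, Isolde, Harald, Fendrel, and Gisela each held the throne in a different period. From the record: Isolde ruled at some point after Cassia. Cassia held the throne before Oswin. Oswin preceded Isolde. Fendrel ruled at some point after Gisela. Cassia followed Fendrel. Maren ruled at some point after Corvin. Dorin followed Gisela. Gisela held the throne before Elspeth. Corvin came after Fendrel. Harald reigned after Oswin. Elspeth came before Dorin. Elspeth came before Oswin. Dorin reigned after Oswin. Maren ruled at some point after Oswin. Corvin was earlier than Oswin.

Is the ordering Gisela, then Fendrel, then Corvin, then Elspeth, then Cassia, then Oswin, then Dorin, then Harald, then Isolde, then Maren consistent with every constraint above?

Check each stated constraint against the proposed order — e.g. Gisela is ahead of Dorin; Corvin is ahead of Maren. Every pair is in the required order; nothing is violated.

yes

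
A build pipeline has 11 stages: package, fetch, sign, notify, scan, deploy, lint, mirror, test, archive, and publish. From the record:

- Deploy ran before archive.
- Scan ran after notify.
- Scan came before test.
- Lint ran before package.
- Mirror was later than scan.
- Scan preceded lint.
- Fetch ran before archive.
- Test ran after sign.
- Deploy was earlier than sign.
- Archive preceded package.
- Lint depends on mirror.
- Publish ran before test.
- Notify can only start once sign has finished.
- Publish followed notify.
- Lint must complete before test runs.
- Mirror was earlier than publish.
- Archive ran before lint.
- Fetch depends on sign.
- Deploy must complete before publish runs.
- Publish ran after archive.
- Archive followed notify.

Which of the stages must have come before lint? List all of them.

Directly stated before lint: archive, mirror, and scan.
Deploy reaches lint via deploy → archive → lint.
Fetch reaches lint via fetch → archive → lint.
Notify reaches lint via notify → archive → lint.
Likewise sign reaches lint by chaining the stated constraints.

archive, deploy, fetch, mirror, notify, scan, sign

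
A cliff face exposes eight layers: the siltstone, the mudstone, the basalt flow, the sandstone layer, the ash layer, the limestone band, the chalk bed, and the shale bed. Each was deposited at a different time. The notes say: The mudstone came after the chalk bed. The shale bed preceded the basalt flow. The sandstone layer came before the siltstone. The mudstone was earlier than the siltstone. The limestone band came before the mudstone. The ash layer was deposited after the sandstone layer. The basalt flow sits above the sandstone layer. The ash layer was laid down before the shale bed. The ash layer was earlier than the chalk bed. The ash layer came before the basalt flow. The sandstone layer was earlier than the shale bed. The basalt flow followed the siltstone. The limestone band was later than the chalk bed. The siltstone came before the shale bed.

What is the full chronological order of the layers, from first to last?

the sandstone layer, the ash layer, the chalk bed, the limestone band, the mudstone, the siltstone, the shale bed, the basalt flow

The constraints fix every adjacent pair, so only one ordering works:
the sandstone layer → the ash layer → the chalk bed → the limestone band → the mudstone → the siltstone → the shale bed → the basalt flow.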